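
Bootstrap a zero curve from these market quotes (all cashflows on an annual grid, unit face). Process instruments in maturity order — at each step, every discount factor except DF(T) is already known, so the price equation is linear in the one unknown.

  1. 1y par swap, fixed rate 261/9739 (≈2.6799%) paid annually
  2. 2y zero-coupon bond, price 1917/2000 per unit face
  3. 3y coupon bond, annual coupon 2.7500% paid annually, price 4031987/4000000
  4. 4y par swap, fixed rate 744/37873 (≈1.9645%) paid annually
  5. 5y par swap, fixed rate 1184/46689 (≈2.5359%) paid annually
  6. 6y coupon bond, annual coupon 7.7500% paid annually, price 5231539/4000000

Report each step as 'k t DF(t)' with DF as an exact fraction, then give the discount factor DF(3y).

1 1 9739/10000
2 2 1917/2000
3 3 9293/10000
4 4 1157/1250
5 5 551/625
6 6 439/500
DF(3y) = 9293/10000 ≈ 0.929300

step 1 [1y] swap r/1=261/9739: DF=(1 − 261/9739·(0))/(1+261/9739) = 9739/10000 ≈ 0.973900
step 2 [2y] zero: DF = P = 1917/2000 ≈ 0.958500
step 3 [3y] bond c/1=11/400: DF=(4031987/4000000 − 11/400·(0.973900+0.958500))/(1+11/400) = 9293/10000 ≈ 0.929300
step 4 [4y] swap r/1=744/37873: DF=(1 − 744/37873·(0.973900+0.958500+0.929300))/(1+744/37873) = 1157/1250 ≈ 0.925600
step 5 [5y] swap r/1=1184/46689: DF=(1 − 1184/46689·(0.973900+0.958500+0.929300+0.925600))/(1+1184/46689) = 551/625 ≈ 0.881600
step 6 [6y] bond c/1=31/400: DF=(5231539/4000000 − 31/400·(0.973900+0.958500+0.929300+0.925600+0.881600))/(1+31/400) = 439/500 ≈ 0.878000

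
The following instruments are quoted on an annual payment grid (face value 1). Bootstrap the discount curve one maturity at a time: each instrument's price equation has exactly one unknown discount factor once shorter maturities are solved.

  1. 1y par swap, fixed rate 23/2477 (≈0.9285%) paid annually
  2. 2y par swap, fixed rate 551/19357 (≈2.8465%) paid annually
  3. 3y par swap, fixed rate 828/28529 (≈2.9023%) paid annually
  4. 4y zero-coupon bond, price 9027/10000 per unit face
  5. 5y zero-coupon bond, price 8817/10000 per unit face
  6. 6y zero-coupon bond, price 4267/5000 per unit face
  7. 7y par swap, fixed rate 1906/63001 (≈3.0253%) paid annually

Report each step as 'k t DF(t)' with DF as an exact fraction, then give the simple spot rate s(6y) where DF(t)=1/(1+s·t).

step 1 [1y] swap r/1=23/2477: DF=(1 − 23/2477·(0))/(1+23/2477) = 2477/2500 ≈ 0.990800
step 2 [2y] swap r/1=551/19357: DF=(1 − 551/19357·(0.990800))/(1+551/19357) = 9449/10000 ≈ 0.944900
step 3 [3y] swap r/1=828/28529: DF=(1 − 828/28529·(0.990800+0.944900))/(1+828/28529) = 2293/2500 ≈ 0.917200
step 4 [4y] zero: DF = P = 9027/10000 ≈ 0.902700
step 5 [5y] zero: DF = P = 8817/10000 ≈ 0.881700
step 6 [6y] zero: DF = P = 4267/5000 ≈ 0.853400
step 7 [7y] swap r/1=1906/63001: DF=(1 − 1906/63001·(0.990800+0.944900+0.917200+0.902700+0.881700+0.853400))/(1+1906/63001) = 4047/5000 ≈ 0.809400

1 1 2477/2500
2 2 9449/10000
3 3 2293/2500
4 4 9027/10000
5 5 8817/10000
6 6 4267/5000
7 7 4047/5000
s(6y) = (1/(4267/5000) − 1)/(6) = 733/25602 ≈ 2.8631%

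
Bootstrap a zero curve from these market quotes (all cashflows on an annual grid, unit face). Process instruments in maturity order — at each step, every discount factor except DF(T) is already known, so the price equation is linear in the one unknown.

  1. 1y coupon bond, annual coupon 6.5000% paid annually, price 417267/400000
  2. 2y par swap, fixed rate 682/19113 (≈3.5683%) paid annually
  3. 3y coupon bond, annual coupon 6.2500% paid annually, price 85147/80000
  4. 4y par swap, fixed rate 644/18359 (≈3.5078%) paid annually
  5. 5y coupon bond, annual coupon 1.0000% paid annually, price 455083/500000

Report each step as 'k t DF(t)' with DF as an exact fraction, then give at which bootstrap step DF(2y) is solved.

1 1 1959/2000
2 2 4659/5000
3 3 8893/10000
4 4 1089/1250
5 5 1081/1250
DF(2y) is solved at step 2

step 1 [1y] bond c/1=13/200: DF=(417267/400000 − 13/200·(0))/(1+13/200) = 1959/2000 ≈ 0.979500
step 2 [2y] swap r/1=682/19113: DF=(1 − 682/19113·(0.979500))/(1+682/19113) = 4659/5000 ≈ 0.931800
step 3 [3y] bond c/1=1/16: DF=(85147/80000 − 1/16·(0.979500+0.931800))/(1+1/16) = 8893/10000 ≈ 0.889300
step 4 [4y] swap r/1=644/18359: DF=(1 − 644/18359·(0.979500+0.931800+0.889300))/(1+644/18359) = 1089/1250 ≈ 0.871200
step 5 [5y] bond c/1=1/100: DF=(455083/500000 − 1/100·(0.979500+0.931800+0.889300+0.871200))/(1+1/100) = 1081/1250 ≈ 0.864800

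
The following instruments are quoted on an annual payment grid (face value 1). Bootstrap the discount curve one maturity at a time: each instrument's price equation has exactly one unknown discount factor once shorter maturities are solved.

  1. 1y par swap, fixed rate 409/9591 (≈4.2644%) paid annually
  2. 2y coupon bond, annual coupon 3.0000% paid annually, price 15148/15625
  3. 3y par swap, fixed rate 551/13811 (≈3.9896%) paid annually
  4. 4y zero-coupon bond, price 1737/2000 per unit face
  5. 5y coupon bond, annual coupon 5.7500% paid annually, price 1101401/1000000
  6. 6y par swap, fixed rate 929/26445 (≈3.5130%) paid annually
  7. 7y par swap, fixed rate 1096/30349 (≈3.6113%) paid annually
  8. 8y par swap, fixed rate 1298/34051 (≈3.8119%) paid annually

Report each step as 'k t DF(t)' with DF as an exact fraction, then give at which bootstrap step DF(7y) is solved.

step 1 [1y] swap r/1=409/9591: DF=(1 − 409/9591·(0))/(1+409/9591) = 9591/10000 ≈ 0.959100
step 2 [2y] bond c/1=3/100: DF=(15148/15625 − 3/100·(0.959100))/(1+3/100) = 9133/10000 ≈ 0.913300
step 3 [3y] swap r/1=551/13811: DF=(1 − 551/13811·(0.959100+0.913300))/(1+551/13811) = 4449/5000 ≈ 0.889800
step 4 [4y] zero: DF = P = 1737/2000 ≈ 0.868500
step 5 [5y] bond c/1=23/400: DF=(1101401/1000000 − 23/400·(0.959100+0.913300+0.889800+0.868500))/(1+23/400) = 8441/10000 ≈ 0.844100
step 6 [6y] swap r/1=929/26445: DF=(1 − 929/26445·(0.959100+0.913300+0.889800+0.868500+0.844100))/(1+929/26445) = 4071/5000 ≈ 0.814200
step 7 [7y] swap r/1=1096/30349: DF=(1 − 1096/30349·(0.959100+0.913300+0.889800+0.868500+0.844100+0.814200))/(1+1096/30349) = 488/625 ≈ 0.780800
step 8 [8y] swap r/1=1298/34051: DF=(1 − 1298/34051·(0.959100+0.913300+0.889800+0.868500+0.844100+0.814200+0.780800))/(1+1298/34051) = 1851/2500 ≈ 0.740400

1 1 9591/10000
2 2 9133/10000
3 3 4449/5000
4 4 1737/2000
5 5 8441/10000
6 6 4071/5000
7 7 488/625
8 8 1851/2500
DF(7y) is solved at step 7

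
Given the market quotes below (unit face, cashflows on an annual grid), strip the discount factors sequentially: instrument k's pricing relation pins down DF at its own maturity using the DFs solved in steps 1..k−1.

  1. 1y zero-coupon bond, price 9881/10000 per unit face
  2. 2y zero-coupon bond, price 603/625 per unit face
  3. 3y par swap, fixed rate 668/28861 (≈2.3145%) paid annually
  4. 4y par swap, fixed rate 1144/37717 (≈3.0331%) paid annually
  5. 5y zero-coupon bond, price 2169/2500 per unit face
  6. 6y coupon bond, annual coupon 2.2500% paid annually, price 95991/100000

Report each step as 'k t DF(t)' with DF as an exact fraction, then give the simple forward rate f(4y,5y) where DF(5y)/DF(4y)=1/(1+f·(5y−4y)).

step 1 [1y] zero: DF = P = 9881/10000 ≈ 0.988100
step 2 [2y] zero: DF = P = 603/625 ≈ 0.964800
step 3 [3y] swap r/1=668/28861: DF=(1 − 668/28861·(0.988100+0.964800))/(1+668/28861) = 2333/2500 ≈ 0.933200
step 4 [4y] swap r/1=1144/37717: DF=(1 − 1144/37717·(0.988100+0.964800+0.933200))/(1+1144/37717) = 1107/1250 ≈ 0.885600
step 5 [5y] zero: DF = P = 2169/2500 ≈ 0.867600
step 6 [6y] bond c/1=9/400: DF=(95991/100000 − 9/400·(0.988100+0.964800+0.933200+0.885600+0.867600))/(1+9/400) = 8367/10000 ≈ 0.836700

1 1 9881/10000
2 2 603/625
3 3 2333/2500
4 4 1107/1250
5 5 2169/2500
6 6 8367/10000
f(4y,5y) = ((1107/1250)/(2169/2500) − 1)/(1) = 5/241 ≈ 2.0747%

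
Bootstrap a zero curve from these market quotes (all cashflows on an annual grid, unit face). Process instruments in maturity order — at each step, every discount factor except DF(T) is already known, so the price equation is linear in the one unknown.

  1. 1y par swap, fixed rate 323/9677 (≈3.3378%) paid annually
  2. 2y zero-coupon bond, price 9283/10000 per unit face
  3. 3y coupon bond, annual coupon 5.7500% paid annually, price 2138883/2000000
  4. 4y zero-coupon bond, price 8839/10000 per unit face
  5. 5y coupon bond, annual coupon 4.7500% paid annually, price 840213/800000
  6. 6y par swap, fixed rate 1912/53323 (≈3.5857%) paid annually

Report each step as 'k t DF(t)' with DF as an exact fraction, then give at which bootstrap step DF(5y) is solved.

1 1 9677/10000
2 2 9283/10000
3 3 4541/5000
4 4 8839/10000
5 5 4177/5000
6 6 1011/1250
DF(5y) is solved at step 5

step 1 [1y] swap r/1=323/9677: DF=(1 − 323/9677·(0))/(1+323/9677) = 9677/10000 ≈ 0.967700
step 2 [2y] zero: DF = P = 9283/10000 ≈ 0.928300
step 3 [3y] bond c/1=23/400: DF=(2138883/2000000 − 23/400·(0.967700+0.928300))/(1+23/400) = 4541/5000 ≈ 0.908200
step 4 [4y] zero: DF = P = 8839/10000 ≈ 0.883900
step 5 [5y] bond c/1=19/400: DF=(840213/800000 − 19/400·(0.967700+0.928300+0.908200+0.883900))/(1+19/400) = 4177/5000 ≈ 0.835400
step 6 [6y] swap r/1=1912/53323: DF=(1 − 1912/53323·(0.967700+0.928300+0.908200+0.883900+0.835400))/(1+1912/53323) = 1011/1250 ≈ 0.808800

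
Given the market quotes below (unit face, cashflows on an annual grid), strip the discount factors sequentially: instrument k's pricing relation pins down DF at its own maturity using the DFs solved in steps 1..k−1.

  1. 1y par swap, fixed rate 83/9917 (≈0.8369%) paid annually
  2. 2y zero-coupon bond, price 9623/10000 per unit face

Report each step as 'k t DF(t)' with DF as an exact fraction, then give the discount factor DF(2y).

1 1 9917/10000
2 2 9623/10000
DF(2y) = 9623/10000 ≈ 0.962300

step 1 [1y] swap r/1=83/9917: DF=(1 − 83/9917·(0))/(1+83/9917) = 9917/10000 ≈ 0.991700
step 2 [2y] zero: DF = P = 9623/10000 ≈ 0.962300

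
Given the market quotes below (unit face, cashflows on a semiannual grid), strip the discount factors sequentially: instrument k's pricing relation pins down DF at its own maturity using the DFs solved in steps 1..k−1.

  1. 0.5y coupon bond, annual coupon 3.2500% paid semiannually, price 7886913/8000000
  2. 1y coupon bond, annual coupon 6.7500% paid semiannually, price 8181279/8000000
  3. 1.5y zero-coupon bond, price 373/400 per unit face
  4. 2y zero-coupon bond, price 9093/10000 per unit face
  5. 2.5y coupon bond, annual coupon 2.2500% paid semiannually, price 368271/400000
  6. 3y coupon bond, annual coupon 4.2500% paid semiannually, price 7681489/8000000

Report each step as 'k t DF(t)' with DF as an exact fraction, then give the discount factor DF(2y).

step 1 [0.5y] bond c/2=13/800: DF=(7886913/8000000 − 13/800·(0))/(1+13/800) = 9701/10000 ≈ 0.970100
step 2 [1y] bond c/2=27/800: DF=(8181279/8000000 − 27/800·(0.970100))/(1+27/800) = 1197/1250 ≈ 0.957600
step 3 [1.5y] zero: DF = P = 373/400 ≈ 0.932500
step 4 [2y] zero: DF = P = 9093/10000 ≈ 0.909300
step 5 [2.5y] bond c/2=9/800: DF=(368271/400000 − 9/800·(0.970100+0.957600+0.932500+0.909300))/(1+9/800) = 1737/2000 ≈ 0.868500
step 6 [3y] bond c/2=17/800: DF=(7681489/8000000 − 17/800·(0.970100+0.957600+0.932500+0.909300+0.868500))/(1+17/800) = 8437/10000 ≈ 0.843700

1 1/2 9701/10000
2 1 1197/1250
3 3/2 373/400
4 2 9093/10000
5 5/2 1737/2000
6 3 8437/10000
DF(2y) = 9093/10000 ≈ 0.909300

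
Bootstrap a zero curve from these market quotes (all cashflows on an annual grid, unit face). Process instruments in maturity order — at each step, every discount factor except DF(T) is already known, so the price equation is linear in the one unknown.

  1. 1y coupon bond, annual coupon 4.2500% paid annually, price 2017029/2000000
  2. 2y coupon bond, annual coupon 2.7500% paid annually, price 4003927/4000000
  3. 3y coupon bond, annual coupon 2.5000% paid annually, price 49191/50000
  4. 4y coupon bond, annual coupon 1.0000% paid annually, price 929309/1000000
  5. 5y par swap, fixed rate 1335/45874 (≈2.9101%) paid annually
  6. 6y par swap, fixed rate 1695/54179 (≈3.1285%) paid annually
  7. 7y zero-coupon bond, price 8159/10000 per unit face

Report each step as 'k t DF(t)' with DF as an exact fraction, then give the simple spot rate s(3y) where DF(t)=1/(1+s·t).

1 1 4837/5000
2 2 9483/10000
3 3 9131/10000
4 4 8921/10000
5 5 1733/2000
6 6 1661/2000
7 7 8159/10000
s(3y) = (1/(9131/10000) − 1)/(3) = 869/27393 ≈ 3.1723%

step 1 [1y] bond c/1=17/400: DF=(2017029/2000000 − 17/400·(0))/(1+17/400) = 4837/5000 ≈ 0.967400
step 2 [2y] bond c/1=11/400: DF=(4003927/4000000 − 11/400·(0.967400))/(1+11/400) = 9483/10000 ≈ 0.948300
step 3 [3y] bond c/1=1/40: DF=(49191/50000 − 1/40·(0.967400+0.948300))/(1+1/40) = 9131/10000 ≈ 0.913100
step 4 [4y] bond c/1=1/100: DF=(929309/1000000 − 1/100·(0.967400+0.948300+0.913100))/(1+1/100) = 8921/10000 ≈ 0.892100
step 5 [5y] swap r/1=1335/45874: DF=(1 − 1335/45874·(0.967400+0.948300+0.913100+0.892100))/(1+1335/45874) = 1733/2000 ≈ 0.866500
step 6 [6y] swap r/1=1695/54179: DF=(1 − 1695/54179·(0.967400+0.948300+0.913100+0.892100+0.866500))/(1+1695/54179) = 1661/2000 ≈ 0.830500
step 7 [7y] zero: DF = P = 8159/10000 ≈ 0.815900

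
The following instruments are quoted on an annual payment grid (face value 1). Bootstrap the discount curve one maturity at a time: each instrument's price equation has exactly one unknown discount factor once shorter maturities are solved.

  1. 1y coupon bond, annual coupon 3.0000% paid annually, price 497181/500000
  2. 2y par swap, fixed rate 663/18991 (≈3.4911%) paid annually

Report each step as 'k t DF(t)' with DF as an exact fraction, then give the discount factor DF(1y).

step 1 [1y] bond c/1=3/100: DF=(497181/500000 − 3/100·(0))/(1+3/100) = 4827/5000 ≈ 0.965400
step 2 [2y] swap r/1=663/18991: DF=(1 − 663/18991·(0.965400))/(1+663/18991) = 9337/10000 ≈ 0.933700

1 1 4827/5000
2 2 9337/10000
DF(1y) = 4827/5000 ≈ 0.965400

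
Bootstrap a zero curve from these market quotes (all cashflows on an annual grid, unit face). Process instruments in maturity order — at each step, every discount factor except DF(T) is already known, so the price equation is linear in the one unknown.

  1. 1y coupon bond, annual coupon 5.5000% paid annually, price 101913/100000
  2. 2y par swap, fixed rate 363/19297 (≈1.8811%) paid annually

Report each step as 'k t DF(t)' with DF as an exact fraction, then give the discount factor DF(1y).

step 1 [1y] bond c/1=11/200: DF=(101913/100000 − 11/200·(0))/(1+11/200) = 483/500 ≈ 0.966000
step 2 [2y] swap r/1=363/19297: DF=(1 − 363/19297·(0.966000))/(1+363/19297) = 9637/10000 ≈ 0.963700

1 1 483/500
2 2 9637/10000
DF(1y) = 483/500 ≈ 0.966000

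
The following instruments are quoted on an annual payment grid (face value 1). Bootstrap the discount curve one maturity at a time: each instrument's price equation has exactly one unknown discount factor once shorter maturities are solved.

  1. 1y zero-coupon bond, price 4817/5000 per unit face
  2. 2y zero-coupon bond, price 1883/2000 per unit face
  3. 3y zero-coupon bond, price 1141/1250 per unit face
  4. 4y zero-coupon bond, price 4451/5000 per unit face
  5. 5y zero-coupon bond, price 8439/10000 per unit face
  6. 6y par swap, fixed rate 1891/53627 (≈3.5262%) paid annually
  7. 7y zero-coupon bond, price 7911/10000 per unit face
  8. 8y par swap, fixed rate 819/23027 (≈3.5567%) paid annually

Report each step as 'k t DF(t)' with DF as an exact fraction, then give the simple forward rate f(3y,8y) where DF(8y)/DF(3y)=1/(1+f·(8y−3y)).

1 1 4817/5000
2 2 1883/2000
3 3 1141/1250
4 4 4451/5000
5 5 8439/10000
6 6 8109/10000
7 7 7911/10000
8 8 7543/10000
f(3y,8y) = ((1141/1250)/(7543/10000) − 1)/(5) = 317/7543 ≈ 4.2026%

step 1 [1y] zero: DF = P = 4817/5000 ≈ 0.963400
step 2 [2y] zero: DF = P = 1883/2000 ≈ 0.941500
step 3 [3y] zero: DF = P = 1141/1250 ≈ 0.912800
step 4 [4y] zero: DF = P = 4451/5000 ≈ 0.890200
step 5 [5y] zero: DF = P = 8439/10000 ≈ 0.843900
step 6 [6y] swap r/1=1891/53627: DF=(1 − 1891/53627·(0.963400+0.941500+0.912800+0.890200+0.843900))/(1+1891/53627) = 8109/10000 ≈ 0.810900
step 7 [7y] zero: DF = P = 7911/10000 ≈ 0.791100
step 8 [8y] swap r/1=819/23027: DF=(1 − 819/23027·(0.963400+0.941500+0.912800+0.890200+0.843900+0.810900+0.791100))/(1+819/23027) = 7543/10000 ≈ 0.754300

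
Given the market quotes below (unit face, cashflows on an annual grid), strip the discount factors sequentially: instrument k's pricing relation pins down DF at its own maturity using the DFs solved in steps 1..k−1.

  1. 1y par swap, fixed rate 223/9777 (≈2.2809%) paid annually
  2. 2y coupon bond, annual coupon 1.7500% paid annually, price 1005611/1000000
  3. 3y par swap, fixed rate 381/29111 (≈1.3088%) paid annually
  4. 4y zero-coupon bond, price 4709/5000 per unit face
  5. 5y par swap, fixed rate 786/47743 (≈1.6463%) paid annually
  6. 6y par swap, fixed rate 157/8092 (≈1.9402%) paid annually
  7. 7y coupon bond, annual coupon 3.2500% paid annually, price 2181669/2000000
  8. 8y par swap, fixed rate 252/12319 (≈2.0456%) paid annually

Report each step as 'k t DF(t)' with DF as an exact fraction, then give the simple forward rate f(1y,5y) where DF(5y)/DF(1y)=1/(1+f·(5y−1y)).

1 1 9777/10000
2 2 1943/2000
3 3 9619/10000
4 4 4709/5000
5 5 4607/5000
6 6 8901/10000
7 7 4391/5000
8 8 1061/1250
f(1y,5y) = ((9777/10000)/(4607/5000) − 1)/(4) = 563/36856 ≈ 1.5276%

step 1 [1y] swap r/1=223/9777: DF=(1 − 223/9777·(0))/(1+223/9777) = 9777/10000 ≈ 0.977700
step 2 [2y] bond c/1=7/400: DF=(1005611/1000000 − 7/400·(0.977700))/(1+7/400) = 1943/2000 ≈ 0.971500
step 3 [3y] swap r/1=381/29111: DF=(1 − 381/29111·(0.977700+0.971500))/(1+381/29111) = 9619/10000 ≈ 0.961900
step 4 [4y] zero: DF = P = 4709/5000 ≈ 0.941800
step 5 [5y] swap r/1=786/47743: DF=(1 − 786/47743·(0.977700+0.971500+0.961900+0.941800))/(1+786/47743) = 4607/5000 ≈ 0.921400
step 6 [6y] swap r/1=157/8092: DF=(1 − 157/8092·(0.977700+0.971500+0.961900+0.941800+0.921400))/(1+157/8092) = 8901/10000 ≈ 0.890100
step 7 [7y] bond c/1=13/400: DF=(2181669/2000000 − 13/400·(0.977700+0.971500+0.961900+0.941800+0.921400+0.890100))/(1+13/400) = 4391/5000 ≈ 0.878200
step 8 [8y] swap r/1=252/12319: DF=(1 − 252/12319·(0.977700+0.971500+0.961900+0.941800+0.921400+0.890100+0.878200))/(1+252/12319) = 1061/1250 ≈ 0.848800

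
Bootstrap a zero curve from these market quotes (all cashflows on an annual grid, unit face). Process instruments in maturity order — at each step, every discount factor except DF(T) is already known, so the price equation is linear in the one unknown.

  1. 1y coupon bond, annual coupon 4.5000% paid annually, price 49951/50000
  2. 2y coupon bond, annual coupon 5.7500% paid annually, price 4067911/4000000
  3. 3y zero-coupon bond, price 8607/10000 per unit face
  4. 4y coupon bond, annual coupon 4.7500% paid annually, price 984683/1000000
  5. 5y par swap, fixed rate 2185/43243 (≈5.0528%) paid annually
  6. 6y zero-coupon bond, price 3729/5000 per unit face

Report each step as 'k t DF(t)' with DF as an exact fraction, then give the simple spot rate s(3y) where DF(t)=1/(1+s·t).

1 1 239/250
2 2 9097/10000
3 3 8607/10000
4 4 2041/2500
5 5 1563/2000
6 6 3729/5000
s(3y) = (1/(8607/10000) − 1)/(3) = 1393/25821 ≈ 5.3948%

step 1 [1y] bond c/1=9/200: DF=(49951/50000 − 9/200·(0))/(1+9/200) = 239/250 ≈ 0.956000
step 2 [2y] bond c/1=23/400: DF=(4067911/4000000 − 23/400·(0.956000))/(1+23/400) = 9097/10000 ≈ 0.909700
step 3 [3y] zero: DF = P = 8607/10000 ≈ 0.860700
step 4 [4y] bond c/1=19/400: DF=(984683/1000000 − 19/400·(0.956000+0.909700+0.860700))/(1+19/400) = 2041/2500 ≈ 0.816400
step 5 [5y] swap r/1=2185/43243: DF=(1 − 2185/43243·(0.956000+0.909700+0.860700+0.816400))/(1+2185/43243) = 1563/2000 ≈ 0.781500
step 6 [6y] zero: DF = P = 3729/5000 ≈ 0.745800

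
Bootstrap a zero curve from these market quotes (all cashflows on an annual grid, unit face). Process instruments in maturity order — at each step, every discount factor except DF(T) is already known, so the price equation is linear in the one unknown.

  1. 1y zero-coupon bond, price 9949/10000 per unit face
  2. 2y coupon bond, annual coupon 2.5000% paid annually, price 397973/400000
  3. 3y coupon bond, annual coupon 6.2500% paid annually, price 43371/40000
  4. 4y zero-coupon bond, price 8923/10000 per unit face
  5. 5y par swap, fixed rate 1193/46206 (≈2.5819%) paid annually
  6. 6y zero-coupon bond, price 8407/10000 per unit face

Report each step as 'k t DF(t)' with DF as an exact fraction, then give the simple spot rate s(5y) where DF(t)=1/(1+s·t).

step 1 [1y] zero: DF = P = 9949/10000 ≈ 0.994900
step 2 [2y] bond c/1=1/40: DF=(397973/400000 − 1/40·(0.994900))/(1+1/40) = 1183/1250 ≈ 0.946400
step 3 [3y] bond c/1=1/16: DF=(43371/40000 − 1/16·(0.994900+0.946400))/(1+1/16) = 9063/10000 ≈ 0.906300
step 4 [4y] zero: DF = P = 8923/10000 ≈ 0.892300
step 5 [5y] swap r/1=1193/46206: DF=(1 − 1193/46206·(0.994900+0.946400+0.906300+0.892300))/(1+1193/46206) = 8807/10000 ≈ 0.880700
step 6 [6y] zero: DF = P = 8407/10000 ≈ 0.840700

1 1 9949/10000
2 2 1183/1250
3 3 9063/10000
4 4 8923/10000
5 5 8807/10000
6 6 8407/10000
s(5y) = (1/(8807/10000) − 1)/(5) = 1193/44035 ≈ 2.7092%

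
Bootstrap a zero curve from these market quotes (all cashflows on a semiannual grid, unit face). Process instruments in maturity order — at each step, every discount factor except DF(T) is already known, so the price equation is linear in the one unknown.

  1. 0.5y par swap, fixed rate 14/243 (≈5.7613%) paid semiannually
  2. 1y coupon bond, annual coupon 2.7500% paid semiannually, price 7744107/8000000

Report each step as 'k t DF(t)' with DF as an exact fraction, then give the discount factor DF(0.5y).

1 1/2 243/250
2 1 9417/10000
DF(0.5y) = 243/250 ≈ 0.972000

step 1 [0.5y] swap r/2=7/243: DF=(1 − 7/243·(0))/(1+7/243) = 243/250 ≈ 0.972000
step 2 [1y] bond c/2=11/800: DF=(7744107/8000000 − 11/800·(0.972000))/(1+11/800) = 9417/10000 ≈ 0.941700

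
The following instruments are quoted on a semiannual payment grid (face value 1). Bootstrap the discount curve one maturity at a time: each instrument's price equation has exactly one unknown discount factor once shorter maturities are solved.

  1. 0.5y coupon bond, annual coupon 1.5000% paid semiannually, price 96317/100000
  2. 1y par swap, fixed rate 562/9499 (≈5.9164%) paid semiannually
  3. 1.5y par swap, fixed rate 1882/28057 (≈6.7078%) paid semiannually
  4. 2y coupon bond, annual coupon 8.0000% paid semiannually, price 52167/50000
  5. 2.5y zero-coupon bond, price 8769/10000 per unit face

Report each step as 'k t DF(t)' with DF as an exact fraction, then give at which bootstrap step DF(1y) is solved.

1 1/2 239/250
2 1 4719/5000
3 3/2 9059/10000
4 2 8953/10000
5 5/2 8769/10000
DF(1y) is solved at step 2

step 1 [0.5y] bond c/2=3/400: DF=(96317/100000 − 3/400·(0))/(1+3/400) = 239/250 ≈ 0.956000
step 2 [1y] swap r/2=281/9499: DF=(1 − 281/9499·(0.956000))/(1+281/9499) = 4719/5000 ≈ 0.943800
step 3 [1.5y] swap r/2=941/28057: DF=(1 − 941/28057·(0.956000+0.943800))/(1+941/28057) = 9059/10000 ≈ 0.905900
step 4 [2y] bond c/2=1/25: DF=(52167/50000 − 1/25·(0.956000+0.943800+0.905900))/(1+1/25) = 8953/10000 ≈ 0.895300
step 5 [2.5y] zero: DF = P = 8769/10000 ≈ 0.876900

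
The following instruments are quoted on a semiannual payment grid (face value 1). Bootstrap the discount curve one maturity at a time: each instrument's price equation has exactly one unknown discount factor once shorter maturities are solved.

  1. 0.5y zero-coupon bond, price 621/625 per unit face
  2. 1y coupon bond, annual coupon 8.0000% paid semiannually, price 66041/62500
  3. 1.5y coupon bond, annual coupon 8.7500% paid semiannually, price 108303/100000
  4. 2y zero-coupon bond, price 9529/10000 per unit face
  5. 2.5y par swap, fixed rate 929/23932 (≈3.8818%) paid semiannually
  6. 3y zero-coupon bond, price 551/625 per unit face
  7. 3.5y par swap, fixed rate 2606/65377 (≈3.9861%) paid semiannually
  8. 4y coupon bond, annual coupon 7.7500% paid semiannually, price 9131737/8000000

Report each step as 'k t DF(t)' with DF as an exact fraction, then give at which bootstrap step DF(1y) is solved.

1 1/2 621/625
2 1 4889/5000
3 3/2 191/200
4 2 9529/10000
5 5/2 9071/10000
6 3 551/625
7 7/2 8697/10000
8 4 171/200
DF(1y) is solved at step 2

step 1 [0.5y] zero: DF = P = 621/625 ≈ 0.993600
step 2 [1y] bond c/2=1/25: DF=(66041/62500 − 1/25·(0.993600))/(1+1/25) = 4889/5000 ≈ 0.977800
step 3 [1.5y] bond c/2=7/160: DF=(108303/100000 − 7/160·(0.993600+0.977800))/(1+7/160) = 191/200 ≈ 0.955000
step 4 [2y] zero: DF = P = 9529/10000 ≈ 0.952900
step 5 [2.5y] swap r/2=929/47864: DF=(1 − 929/47864·(0.993600+0.977800+0.955000+0.952900))/(1+929/47864) = 9071/10000 ≈ 0.907100
step 6 [3y] zero: DF = P = 551/625 ≈ 0.881600
step 7 [3.5y] swap r/2=1303/65377: DF=(1 − 1303/65377·(0.993600+0.977800+0.955000+0.952900+0.907100+0.881600))/(1+1303/65377) = 8697/10000 ≈ 0.869700
step 8 [4y] bond c/2=31/800: DF=(9131737/8000000 − 31/800·(0.993600+0.977800+0.955000+0.952900+0.907100+0.881600+0.869700))/(1+31/800) = 171/200 ≈ 0.855000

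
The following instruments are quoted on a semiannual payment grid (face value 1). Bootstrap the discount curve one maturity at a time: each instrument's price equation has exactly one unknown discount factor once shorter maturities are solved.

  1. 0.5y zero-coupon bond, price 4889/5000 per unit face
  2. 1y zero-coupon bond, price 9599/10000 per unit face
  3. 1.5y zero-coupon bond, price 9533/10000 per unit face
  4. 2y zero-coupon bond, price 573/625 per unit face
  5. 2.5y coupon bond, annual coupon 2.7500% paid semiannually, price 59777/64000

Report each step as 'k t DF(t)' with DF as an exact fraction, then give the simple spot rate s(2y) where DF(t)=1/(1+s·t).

step 1 [0.5y] zero: DF = P = 4889/5000 ≈ 0.977800
step 2 [1y] zero: DF = P = 9599/10000 ≈ 0.959900
step 3 [1.5y] zero: DF = P = 9533/10000 ≈ 0.953300
step 4 [2y] zero: DF = P = 573/625 ≈ 0.916800
step 5 [2.5y] bond c/2=11/800: DF=(59777/64000 − 11/800·(0.977800+0.959900+0.953300+0.916800))/(1+11/800) = 8697/10000 ≈ 0.869700

1 1/2 4889/5000
2 1 9599/10000
3 3/2 9533/10000
4 2 573/625
5 5/2 8697/10000
s(2y) = (1/(573/625) − 1)/(2) = 26/573 ≈ 4.5375%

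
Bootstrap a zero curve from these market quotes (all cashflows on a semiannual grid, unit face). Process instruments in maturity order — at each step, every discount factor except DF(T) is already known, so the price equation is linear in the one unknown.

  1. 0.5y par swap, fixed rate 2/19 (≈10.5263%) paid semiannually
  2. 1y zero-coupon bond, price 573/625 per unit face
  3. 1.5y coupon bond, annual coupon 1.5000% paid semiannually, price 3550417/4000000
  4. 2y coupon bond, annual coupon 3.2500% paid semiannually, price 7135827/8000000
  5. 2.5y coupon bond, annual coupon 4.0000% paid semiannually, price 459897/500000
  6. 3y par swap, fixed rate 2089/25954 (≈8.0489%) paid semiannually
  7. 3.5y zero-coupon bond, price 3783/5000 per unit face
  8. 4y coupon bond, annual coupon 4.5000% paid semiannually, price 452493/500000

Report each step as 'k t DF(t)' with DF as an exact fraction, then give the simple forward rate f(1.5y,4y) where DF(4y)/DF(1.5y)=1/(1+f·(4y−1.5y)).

step 1 [0.5y] swap r/2=1/19: DF=(1 − 1/19·(0))/(1+1/19) = 19/20 ≈ 0.950000
step 2 [1y] zero: DF = P = 573/625 ≈ 0.916800
step 3 [1.5y] bond c/2=3/400: DF=(3550417/4000000 − 3/400·(0.950000+0.916800))/(1+3/400) = 8671/10000 ≈ 0.867100
step 4 [2y] bond c/2=13/800: DF=(7135827/8000000 − 13/800·(0.950000+0.916800+0.867100))/(1+13/800) = 417/500 ≈ 0.834000
step 5 [2.5y] bond c/2=1/50: DF=(459897/500000 − 1/50·(0.950000+0.916800+0.867100+0.834000))/(1+1/50) = 4159/5000 ≈ 0.831800
step 6 [3y] swap r/2=2089/51908: DF=(1 − 2089/51908·(0.950000+0.916800+0.867100+0.834000+0.831800))/(1+2089/51908) = 7911/10000 ≈ 0.791100
step 7 [3.5y] zero: DF = P = 3783/5000 ≈ 0.756600
step 8 [4y] bond c/2=9/400: DF=(452493/500000 − 9/400·(0.950000+0.916800+0.867100+0.834000+0.831800+0.791100+0.756600))/(1+9/400) = 3771/5000 ≈ 0.754200

1 1/2 19/20
2 1 573/625
3 3/2 8671/10000
4 2 417/500
5 5/2 4159/5000
6 3 7911/10000
7 7/2 3783/5000
8 4 3771/5000
f(1.5y,4y) = ((8671/10000)/(3771/5000) − 1)/(5/2) = 1129/18855 ≈ 5.9878%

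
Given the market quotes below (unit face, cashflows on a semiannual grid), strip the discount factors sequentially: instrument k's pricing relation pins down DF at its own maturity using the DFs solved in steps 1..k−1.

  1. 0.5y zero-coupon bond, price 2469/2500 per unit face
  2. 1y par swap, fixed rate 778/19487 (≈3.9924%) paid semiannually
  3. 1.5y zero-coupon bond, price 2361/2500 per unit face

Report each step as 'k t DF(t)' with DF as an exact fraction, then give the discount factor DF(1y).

1 1/2 2469/2500
2 1 9611/10000
3 3/2 2361/2500
DF(1y) = 9611/10000 ≈ 0.961100

step 1 [0.5y] zero: DF = P = 2469/2500 ≈ 0.987600
step 2 [1y] swap r/2=389/19487: DF=(1 − 389/19487·(0.987600))/(1+389/19487) = 9611/10000 ≈ 0.961100
step 3 [1.5y] zero: DF = P = 2361/2500 ≈ 0.944400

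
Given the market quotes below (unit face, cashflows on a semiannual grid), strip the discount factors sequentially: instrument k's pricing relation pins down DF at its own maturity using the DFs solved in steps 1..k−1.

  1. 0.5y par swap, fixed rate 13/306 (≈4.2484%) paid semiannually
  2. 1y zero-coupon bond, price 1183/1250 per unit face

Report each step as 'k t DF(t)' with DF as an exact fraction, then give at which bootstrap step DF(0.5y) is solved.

step 1 [0.5y] swap r/2=13/612: DF=(1 − 13/612·(0))/(1+13/612) = 612/625 ≈ 0.979200
step 2 [1y] zero: DF = P = 1183/1250 ≈ 0.946400

1 1/2 612/625
2 1 1183/1250
DF(0.5y) is solved at step 1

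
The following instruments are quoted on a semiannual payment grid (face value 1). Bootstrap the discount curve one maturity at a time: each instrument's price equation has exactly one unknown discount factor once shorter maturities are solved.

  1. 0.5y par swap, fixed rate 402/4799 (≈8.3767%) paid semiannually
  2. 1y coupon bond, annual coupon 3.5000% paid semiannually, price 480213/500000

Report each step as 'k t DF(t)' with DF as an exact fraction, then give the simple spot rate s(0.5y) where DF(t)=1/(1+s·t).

1 1/2 4799/5000
2 1 4637/5000
s(0.5y) = (1/(4799/5000) − 1)/(1/2) = 402/4799 ≈ 8.3767%

step 1 [0.5y] swap r/2=201/4799: DF=(1 − 201/4799·(0))/(1+201/4799) = 4799/5000 ≈ 0.959800
step 2 [1y] bond c/2=7/400: DF=(480213/500000 − 7/400·(0.959800))/(1+7/400) = 4637/5000 ≈ 0.927400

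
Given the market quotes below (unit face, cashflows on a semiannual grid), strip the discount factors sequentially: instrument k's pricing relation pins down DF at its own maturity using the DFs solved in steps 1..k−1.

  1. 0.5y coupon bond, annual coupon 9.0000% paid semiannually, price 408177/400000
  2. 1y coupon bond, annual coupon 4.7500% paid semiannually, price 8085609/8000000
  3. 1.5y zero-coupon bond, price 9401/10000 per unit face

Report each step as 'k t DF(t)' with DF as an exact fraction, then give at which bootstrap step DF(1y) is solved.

step 1 [0.5y] bond c/2=9/200: DF=(408177/400000 − 9/200·(0))/(1+9/200) = 1953/2000 ≈ 0.976500
step 2 [1y] bond c/2=19/800: DF=(8085609/8000000 − 19/800·(0.976500))/(1+19/800) = 4823/5000 ≈ 0.964600
step 3 [1.5y] zero: DF = P = 9401/10000 ≈ 0.940100

1 1/2 1953/2000
2 1 4823/5000
3 3/2 9401/10000
DF(1y) is solved at step 2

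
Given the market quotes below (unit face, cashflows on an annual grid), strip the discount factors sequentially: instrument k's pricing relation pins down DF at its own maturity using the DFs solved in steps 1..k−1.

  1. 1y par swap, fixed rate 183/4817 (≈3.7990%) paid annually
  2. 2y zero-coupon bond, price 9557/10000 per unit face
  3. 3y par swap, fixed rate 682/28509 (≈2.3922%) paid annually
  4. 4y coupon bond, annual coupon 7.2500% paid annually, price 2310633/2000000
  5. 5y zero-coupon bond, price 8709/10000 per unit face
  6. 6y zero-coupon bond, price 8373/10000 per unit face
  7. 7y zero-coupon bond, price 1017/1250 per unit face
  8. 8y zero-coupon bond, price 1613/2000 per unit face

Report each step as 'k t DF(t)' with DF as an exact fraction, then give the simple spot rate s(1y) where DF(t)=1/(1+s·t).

1 1 4817/5000
2 2 9557/10000
3 3 4659/5000
4 4 1769/2000
5 5 8709/10000
6 6 8373/10000
7 7 1017/1250
8 8 1613/2000
s(1y) = (1/(4817/5000) − 1)/(1) = 183/4817 ≈ 3.7990%

step 1 [1y] swap r/1=183/4817: DF=(1 − 183/4817·(0))/(1+183/4817) = 4817/5000 ≈ 0.963400
step 2 [2y] zero: DF = P = 9557/10000 ≈ 0.955700
step 3 [3y] swap r/1=682/28509: DF=(1 − 682/28509·(0.963400+0.955700))/(1+682/28509) = 4659/5000 ≈ 0.931800
step 4 [4y] bond c/1=29/400: DF=(2310633/2000000 − 29/400·(0.963400+0.955700+0.931800))/(1+29/400) = 1769/2000 ≈ 0.884500
step 5 [5y] zero: DF = P = 8709/10000 ≈ 0.870900
step 6 [6y] zero: DF = P = 8373/10000 ≈ 0.837300
step 7 [7y] zero: DF = P = 1017/1250 ≈ 0.813600
step 8 [8y] zero: DF = P = 1613/2000 ≈ 0.806500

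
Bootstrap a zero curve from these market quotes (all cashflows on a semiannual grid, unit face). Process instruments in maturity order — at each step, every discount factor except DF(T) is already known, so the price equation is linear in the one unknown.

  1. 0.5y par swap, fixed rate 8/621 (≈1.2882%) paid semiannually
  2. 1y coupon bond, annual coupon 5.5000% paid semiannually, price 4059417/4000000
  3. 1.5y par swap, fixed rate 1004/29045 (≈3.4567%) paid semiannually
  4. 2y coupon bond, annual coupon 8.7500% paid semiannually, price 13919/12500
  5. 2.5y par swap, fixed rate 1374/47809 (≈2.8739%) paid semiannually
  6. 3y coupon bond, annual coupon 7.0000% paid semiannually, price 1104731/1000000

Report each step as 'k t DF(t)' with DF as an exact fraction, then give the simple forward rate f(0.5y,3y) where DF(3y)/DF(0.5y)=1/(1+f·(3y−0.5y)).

1 1/2 621/625
2 1 9611/10000
3 3/2 4749/5000
4 2 9451/10000
5 5/2 9313/10000
6 3 9057/10000
f(0.5y,3y) = ((621/625)/(9057/10000) − 1)/(5/2) = 586/15095 ≈ 3.8821%

step 1 [0.5y] swap r/2=4/621: DF=(1 − 4/621·(0))/(1+4/621) = 621/625 ≈ 0.993600
step 2 [1y] bond c/2=11/400: DF=(4059417/4000000 − 11/400·(0.993600))/(1+11/400) = 9611/10000 ≈ 0.961100
step 3 [1.5y] swap r/2=502/29045: DF=(1 − 502/29045·(0.993600+0.961100))/(1+502/29045) = 4749/5000 ≈ 0.949800
step 4 [2y] bond c/2=7/160: DF=(13919/12500 − 7/160·(0.993600+0.961100+0.949800))/(1+7/160) = 9451/10000 ≈ 0.945100
step 5 [2.5y] swap r/2=687/47809: DF=(1 − 687/47809·(0.993600+0.961100+0.949800+0.945100))/(1+687/47809) = 9313/10000 ≈ 0.931300
step 6 [3y] bond c/2=7/200: DF=(1104731/1000000 − 7/200·(0.993600+0.961100+0.949800+0.945100+0.931300))/(1+7/200) = 9057/10000 ≈ 0.905700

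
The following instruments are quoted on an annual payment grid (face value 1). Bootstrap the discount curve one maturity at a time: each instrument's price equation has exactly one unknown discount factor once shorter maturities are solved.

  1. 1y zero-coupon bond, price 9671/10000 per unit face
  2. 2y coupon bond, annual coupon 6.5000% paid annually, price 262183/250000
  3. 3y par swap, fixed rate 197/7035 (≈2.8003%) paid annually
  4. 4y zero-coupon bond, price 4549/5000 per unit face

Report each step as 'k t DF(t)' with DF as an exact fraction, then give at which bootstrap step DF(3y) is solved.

1 1 9671/10000
2 2 9257/10000
3 3 2303/2500
4 4 4549/5000
DF(3y) is solved at step 3

step 1 [1y] zero: DF = P = 9671/10000 ≈ 0.967100
step 2 [2y] bond c/1=13/200: DF=(262183/250000 − 13/200·(0.967100))/(1+13/200) = 9257/10000 ≈ 0.925700
step 3 [3y] swap r/1=197/7035: DF=(1 − 197/7035·(0.967100+0.925700))/(1+197/7035) = 2303/2500 ≈ 0.921200
step 4 [4y] zero: DF = P = 4549/5000 ≈ 0.909800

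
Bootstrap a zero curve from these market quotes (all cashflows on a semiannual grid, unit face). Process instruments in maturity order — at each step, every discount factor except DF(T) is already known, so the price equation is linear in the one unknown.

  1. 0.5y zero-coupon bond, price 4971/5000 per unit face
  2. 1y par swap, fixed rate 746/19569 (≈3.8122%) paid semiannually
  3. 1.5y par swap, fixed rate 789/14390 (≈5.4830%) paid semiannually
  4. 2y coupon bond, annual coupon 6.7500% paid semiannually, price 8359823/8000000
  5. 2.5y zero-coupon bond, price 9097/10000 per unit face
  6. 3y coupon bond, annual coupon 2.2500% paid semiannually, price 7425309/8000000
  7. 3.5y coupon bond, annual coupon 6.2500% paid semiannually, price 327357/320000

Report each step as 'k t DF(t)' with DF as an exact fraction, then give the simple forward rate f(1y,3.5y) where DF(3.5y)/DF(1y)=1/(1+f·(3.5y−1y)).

step 1 [0.5y] zero: DF = P = 4971/5000 ≈ 0.994200
step 2 [1y] swap r/2=373/19569: DF=(1 − 373/19569·(0.994200))/(1+373/19569) = 9627/10000 ≈ 0.962700
step 3 [1.5y] swap r/2=789/28780: DF=(1 − 789/28780·(0.994200+0.962700))/(1+789/28780) = 9211/10000 ≈ 0.921100
step 4 [2y] bond c/2=27/800: DF=(8359823/8000000 − 27/800·(0.994200+0.962700+0.921100))/(1+27/800) = 9169/10000 ≈ 0.916900
step 5 [2.5y] zero: DF = P = 9097/10000 ≈ 0.909700
step 6 [3y] bond c/2=9/800: DF=(7425309/8000000 − 9/800·(0.994200+0.962700+0.921100+0.916900+0.909700))/(1+9/800) = 1731/2000 ≈ 0.865500
step 7 [3.5y] bond c/2=1/32: DF=(327357/320000 − 1/32·(0.994200+0.962700+0.921100+0.916900+0.909700+0.865500))/(1+1/32) = 1029/1250 ≈ 0.823200

1 1/2 4971/5000
2 1 9627/10000
3 3/2 9211/10000
4 2 9169/10000
5 5/2 9097/10000
6 3 1731/2000
7 7/2 1029/1250
f(1y,3.5y) = ((9627/10000)/(1029/1250) − 1)/(5/2) = 93/1372 ≈ 6.7784%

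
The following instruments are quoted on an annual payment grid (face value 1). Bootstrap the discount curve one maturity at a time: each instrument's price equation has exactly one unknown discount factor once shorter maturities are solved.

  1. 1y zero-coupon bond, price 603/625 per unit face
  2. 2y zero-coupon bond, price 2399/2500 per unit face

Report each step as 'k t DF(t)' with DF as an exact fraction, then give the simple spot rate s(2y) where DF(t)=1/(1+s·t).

1 1 603/625
2 2 2399/2500
s(2y) = (1/(2399/2500) − 1)/(2) = 101/4798 ≈ 2.1050%

step 1 [1y] zero: DF = P = 603/625 ≈ 0.964800
step 2 [2y] zero: DF = P = 2399/2500 ≈ 0.959600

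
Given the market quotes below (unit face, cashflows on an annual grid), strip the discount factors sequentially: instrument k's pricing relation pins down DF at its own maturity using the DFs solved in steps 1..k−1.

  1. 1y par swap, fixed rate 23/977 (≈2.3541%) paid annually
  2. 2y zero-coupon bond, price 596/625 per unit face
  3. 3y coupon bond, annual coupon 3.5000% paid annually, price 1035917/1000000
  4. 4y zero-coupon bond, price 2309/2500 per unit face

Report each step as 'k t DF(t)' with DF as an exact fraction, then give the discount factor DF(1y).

step 1 [1y] swap r/1=23/977: DF=(1 − 23/977·(0))/(1+23/977) = 977/1000 ≈ 0.977000
step 2 [2y] zero: DF = P = 596/625 ≈ 0.953600
step 3 [3y] bond c/1=7/200: DF=(1035917/1000000 − 7/200·(0.977000+0.953600))/(1+7/200) = 2339/2500 ≈ 0.935600
step 4 [4y] zero: DF = P = 2309/2500 ≈ 0.923600

1 1 977/1000
2 2 596/625
3 3 2339/2500
4 4 2309/2500
DF(1y) = 977/1000 ≈ 0.977000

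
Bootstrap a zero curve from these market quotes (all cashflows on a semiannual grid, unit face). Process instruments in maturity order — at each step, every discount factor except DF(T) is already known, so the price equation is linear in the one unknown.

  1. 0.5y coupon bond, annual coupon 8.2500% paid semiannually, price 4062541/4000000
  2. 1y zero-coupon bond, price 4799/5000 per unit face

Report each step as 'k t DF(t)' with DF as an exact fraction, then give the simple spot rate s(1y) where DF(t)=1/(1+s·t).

step 1 [0.5y] bond c/2=33/800: DF=(4062541/4000000 − 33/800·(0))/(1+33/800) = 4877/5000 ≈ 0.975400
step 2 [1y] zero: DF = P = 4799/5000 ≈ 0.959800

1 1/2 4877/5000
2 1 4799/5000
s(1y) = (1/(4799/5000) − 1)/(1) = 201/4799 ≈ 4.1884%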